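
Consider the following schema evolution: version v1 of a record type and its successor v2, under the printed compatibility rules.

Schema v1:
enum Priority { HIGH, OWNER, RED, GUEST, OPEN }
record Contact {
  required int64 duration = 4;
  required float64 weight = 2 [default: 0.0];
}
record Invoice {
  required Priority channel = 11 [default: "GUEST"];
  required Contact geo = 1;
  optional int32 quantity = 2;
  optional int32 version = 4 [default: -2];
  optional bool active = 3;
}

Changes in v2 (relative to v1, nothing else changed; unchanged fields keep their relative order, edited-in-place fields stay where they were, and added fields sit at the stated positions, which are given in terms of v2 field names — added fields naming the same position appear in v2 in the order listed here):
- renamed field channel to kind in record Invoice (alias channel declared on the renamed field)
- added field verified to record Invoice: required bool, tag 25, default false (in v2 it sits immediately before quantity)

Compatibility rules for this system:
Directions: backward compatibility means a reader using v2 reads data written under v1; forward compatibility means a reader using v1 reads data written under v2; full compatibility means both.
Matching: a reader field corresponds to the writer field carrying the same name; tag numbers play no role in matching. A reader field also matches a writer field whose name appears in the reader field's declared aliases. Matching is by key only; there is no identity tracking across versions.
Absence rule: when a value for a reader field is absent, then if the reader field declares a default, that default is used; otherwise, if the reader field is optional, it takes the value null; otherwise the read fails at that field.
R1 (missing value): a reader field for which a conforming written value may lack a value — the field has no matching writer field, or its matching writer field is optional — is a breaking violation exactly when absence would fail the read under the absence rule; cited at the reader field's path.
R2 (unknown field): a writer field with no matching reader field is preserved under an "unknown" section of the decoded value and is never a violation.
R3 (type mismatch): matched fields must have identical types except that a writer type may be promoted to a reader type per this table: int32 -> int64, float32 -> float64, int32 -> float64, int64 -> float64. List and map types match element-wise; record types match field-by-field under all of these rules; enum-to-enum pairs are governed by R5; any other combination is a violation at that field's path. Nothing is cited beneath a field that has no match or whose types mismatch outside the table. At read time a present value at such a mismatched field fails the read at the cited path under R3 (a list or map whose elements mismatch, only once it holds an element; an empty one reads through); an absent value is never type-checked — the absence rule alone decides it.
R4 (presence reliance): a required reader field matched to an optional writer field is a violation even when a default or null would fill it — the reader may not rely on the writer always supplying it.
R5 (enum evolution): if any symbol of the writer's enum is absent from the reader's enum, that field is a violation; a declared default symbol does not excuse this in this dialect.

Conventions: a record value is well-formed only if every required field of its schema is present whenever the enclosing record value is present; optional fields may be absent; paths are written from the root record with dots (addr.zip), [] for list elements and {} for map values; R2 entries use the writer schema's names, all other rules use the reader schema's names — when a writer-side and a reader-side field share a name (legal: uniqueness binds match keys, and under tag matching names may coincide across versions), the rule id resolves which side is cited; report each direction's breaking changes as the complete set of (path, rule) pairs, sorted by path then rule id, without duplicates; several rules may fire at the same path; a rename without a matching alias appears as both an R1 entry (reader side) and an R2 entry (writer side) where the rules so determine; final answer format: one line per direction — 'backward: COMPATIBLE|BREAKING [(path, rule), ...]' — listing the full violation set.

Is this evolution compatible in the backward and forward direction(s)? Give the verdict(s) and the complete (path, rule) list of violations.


backward: COMPATIBLE []; forward: COMPATIBLE []

the writer's type comes first in each Invoice pair
backward for Invoice (reader v2, writer v1):
  kind: Priority -> Priority, writer required; from channel
  geo: Contact -> Contact, writer required; from geo
  verified: no writer match
  quantity: int32 -> int32, writer optional; from quantity
  version: int32 -> int32, writer optional; from version
  active: bool -> bool, writer optional; from active
  geo.duration: int64 -> int64, writer required; from geo.duration
  geo.weight: float64 -> float64, writer required; from geo.weight
  => backward: COMPATIBLE
forward for Invoice (reader v1, writer v2):
  channel: no writer match
  geo: Contact -> Contact, writer required; from geo
  quantity: int32 -> int32, writer optional; from quantity
  version: int32 -> int32, writer optional; from version
  active: bool -> bool, writer optional; from active
  writer kind: unknown to reader
  writer verified: unknown to reader
  geo.duration: int64 -> int64, writer required; from geo.duration
  geo.weight: float64 -> float64, writer required; from geo.weight
  => forward: COMPATIBLE


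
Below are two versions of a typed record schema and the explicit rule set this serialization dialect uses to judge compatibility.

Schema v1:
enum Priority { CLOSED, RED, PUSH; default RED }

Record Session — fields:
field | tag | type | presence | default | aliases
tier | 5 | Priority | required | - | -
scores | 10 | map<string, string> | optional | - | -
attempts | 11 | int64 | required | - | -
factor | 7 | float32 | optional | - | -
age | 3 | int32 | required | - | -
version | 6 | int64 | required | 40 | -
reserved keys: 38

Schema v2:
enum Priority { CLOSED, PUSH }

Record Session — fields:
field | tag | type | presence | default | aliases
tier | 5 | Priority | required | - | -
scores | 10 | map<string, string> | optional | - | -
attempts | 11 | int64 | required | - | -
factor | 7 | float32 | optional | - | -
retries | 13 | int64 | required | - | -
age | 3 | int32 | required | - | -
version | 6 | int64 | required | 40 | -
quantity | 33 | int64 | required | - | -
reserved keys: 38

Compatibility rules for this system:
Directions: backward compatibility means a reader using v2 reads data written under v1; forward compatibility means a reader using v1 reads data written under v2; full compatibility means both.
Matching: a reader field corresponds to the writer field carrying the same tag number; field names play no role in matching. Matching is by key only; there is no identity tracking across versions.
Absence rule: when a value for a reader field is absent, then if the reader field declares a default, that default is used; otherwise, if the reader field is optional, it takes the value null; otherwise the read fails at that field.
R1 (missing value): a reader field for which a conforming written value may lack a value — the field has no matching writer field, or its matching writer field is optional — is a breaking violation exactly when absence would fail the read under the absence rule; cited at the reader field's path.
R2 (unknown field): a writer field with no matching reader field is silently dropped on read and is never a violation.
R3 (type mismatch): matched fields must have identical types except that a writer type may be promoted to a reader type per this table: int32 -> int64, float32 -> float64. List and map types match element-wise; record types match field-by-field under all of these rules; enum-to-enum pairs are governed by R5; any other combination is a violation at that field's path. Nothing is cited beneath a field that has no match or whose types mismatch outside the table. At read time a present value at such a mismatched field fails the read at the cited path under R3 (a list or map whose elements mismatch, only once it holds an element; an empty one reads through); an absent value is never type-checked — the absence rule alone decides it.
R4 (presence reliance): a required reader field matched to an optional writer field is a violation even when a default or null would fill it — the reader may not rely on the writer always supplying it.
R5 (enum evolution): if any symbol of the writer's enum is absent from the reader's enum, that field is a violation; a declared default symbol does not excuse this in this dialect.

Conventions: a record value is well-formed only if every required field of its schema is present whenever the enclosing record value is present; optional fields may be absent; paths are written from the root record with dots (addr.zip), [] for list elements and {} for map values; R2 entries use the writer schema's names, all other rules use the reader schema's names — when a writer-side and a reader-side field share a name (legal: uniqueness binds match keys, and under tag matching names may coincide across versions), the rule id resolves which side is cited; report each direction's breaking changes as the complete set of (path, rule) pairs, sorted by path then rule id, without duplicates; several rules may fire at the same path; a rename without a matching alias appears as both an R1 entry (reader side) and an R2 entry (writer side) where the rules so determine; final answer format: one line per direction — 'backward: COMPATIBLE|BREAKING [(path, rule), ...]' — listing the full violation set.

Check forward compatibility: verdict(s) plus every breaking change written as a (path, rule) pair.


forward: COMPATIBLE []

arrows below run writer -> reader for Session
forward on Session — v1 reading data written by v2:
  tier: Priority -> Priority, writer required; from tier
  scores: map<string, string> -> map<string, string>, writer optional; from scores
  attempts: int64 -> int64, writer required; from attempts
  factor: float32 -> float32, writer optional; from factor
  age: int32 -> int32, writer required; from age
  version: int64 -> int64, writer required; from version
  writer field retries has no reader counterpart
  writer field quantity has no reader counterpart
  => forward verdict for Session: COMPATIBLE, no violations
remaining Session differences; none change what is asked:
  enum Priority (field tier in record Session): symbol RED removed (it was the default; the default is cleared) -> matters only for Session's backward compatibility — outside the asked direction
  added field quantity to record Session: required int64, tag 33 (in v2 it sits last) -> matters only for Session's backward compatibility — outside the asked direction
  added field retries to record Session: required int64, tag 13 (in v2 it sits immediately before age) -> matters only for Session's backward compatibility — outside the asked direction


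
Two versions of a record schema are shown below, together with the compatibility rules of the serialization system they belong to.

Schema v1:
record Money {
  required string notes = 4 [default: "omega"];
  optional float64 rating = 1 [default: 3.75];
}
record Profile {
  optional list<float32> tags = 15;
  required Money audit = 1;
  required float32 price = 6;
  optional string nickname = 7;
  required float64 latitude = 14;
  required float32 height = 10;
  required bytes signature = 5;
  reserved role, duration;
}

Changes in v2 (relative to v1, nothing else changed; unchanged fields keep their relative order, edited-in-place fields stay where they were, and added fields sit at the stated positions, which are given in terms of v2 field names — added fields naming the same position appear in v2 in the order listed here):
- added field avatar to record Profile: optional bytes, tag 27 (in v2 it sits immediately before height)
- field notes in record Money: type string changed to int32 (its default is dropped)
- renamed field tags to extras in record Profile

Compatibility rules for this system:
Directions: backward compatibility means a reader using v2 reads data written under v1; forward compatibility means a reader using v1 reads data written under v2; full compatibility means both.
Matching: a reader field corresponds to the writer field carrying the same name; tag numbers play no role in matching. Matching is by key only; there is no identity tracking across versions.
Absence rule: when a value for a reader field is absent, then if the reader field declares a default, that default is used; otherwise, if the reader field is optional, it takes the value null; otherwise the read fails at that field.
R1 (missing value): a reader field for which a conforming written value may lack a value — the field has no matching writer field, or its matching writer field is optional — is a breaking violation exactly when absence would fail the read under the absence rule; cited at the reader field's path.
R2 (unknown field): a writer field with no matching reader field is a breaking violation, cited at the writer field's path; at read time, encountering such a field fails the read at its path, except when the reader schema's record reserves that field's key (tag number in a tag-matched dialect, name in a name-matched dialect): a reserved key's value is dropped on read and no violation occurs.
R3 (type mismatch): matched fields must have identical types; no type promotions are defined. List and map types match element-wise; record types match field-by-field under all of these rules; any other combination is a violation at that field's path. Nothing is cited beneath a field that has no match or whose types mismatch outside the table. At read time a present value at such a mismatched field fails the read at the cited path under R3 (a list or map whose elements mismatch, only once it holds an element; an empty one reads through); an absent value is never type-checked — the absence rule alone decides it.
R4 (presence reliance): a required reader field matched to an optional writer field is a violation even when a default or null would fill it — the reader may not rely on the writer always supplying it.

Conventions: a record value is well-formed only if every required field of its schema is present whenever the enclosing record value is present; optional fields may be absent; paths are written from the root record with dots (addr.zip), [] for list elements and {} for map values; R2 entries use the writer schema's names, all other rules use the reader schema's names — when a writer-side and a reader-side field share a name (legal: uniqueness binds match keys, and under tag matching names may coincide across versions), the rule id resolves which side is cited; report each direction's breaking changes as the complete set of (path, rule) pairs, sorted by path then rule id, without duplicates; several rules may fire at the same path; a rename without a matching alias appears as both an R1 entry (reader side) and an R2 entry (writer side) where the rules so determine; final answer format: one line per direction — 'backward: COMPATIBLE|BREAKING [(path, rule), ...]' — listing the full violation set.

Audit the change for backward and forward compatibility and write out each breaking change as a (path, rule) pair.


the writer's type comes first in each Profile pair
checking backward for Profile: reader v2 against writer v1:
  extras: no writer-side match
  Money -> Money, writer required: audit aligns to audit
  float32 -> float32, writer required: price aligns to price
  string -> string, writer optional: nickname aligns to nickname
  float64 -> float64, writer required: latitude aligns to latitude
  avatar: no writer-side match
  float32 -> float32, writer required: height aligns to height
  bytes -> bytes, writer required: signature aligns to signature
  leftover writer field: tags
  string -> int32, writer required: audit.notes aligns to audit.notes
  float64 -> float64, writer optional: audit.rating aligns to audit.rating
  rule R3 violated at audit.notes
  rule R2 violated at tags
  backward on Profile therefore BREAKING (2)
checking forward for Profile: reader v1 against writer v2:
  tags: no writer-side match
  Money -> Money, writer required: audit aligns to audit
  float32 -> float32, writer required: price aligns to price
  string -> string, writer optional: nickname aligns to nickname
  float64 -> float64, writer required: latitude aligns to latitude
  float32 -> float32, writer required: height aligns to height
  bytes -> bytes, writer required: signature aligns to signature
  leftover writer field: extras
  leftover writer field: avatar
  int32 -> string, writer required: audit.notes aligns to audit.notes
  float64 -> float64, writer optional: audit.rating aligns to audit.rating
  rule R3 violated at audit.notes
  rule R2 violated at avatar
  rule R2 violated at extras
  forward on Profile therefore BREAKING (3)

backward: BREAKING [(audit.notes, R3), (tags, R2)]; forward: BREAKING [(audit.notes, R3), (avatar, R2), (extras, R2)]


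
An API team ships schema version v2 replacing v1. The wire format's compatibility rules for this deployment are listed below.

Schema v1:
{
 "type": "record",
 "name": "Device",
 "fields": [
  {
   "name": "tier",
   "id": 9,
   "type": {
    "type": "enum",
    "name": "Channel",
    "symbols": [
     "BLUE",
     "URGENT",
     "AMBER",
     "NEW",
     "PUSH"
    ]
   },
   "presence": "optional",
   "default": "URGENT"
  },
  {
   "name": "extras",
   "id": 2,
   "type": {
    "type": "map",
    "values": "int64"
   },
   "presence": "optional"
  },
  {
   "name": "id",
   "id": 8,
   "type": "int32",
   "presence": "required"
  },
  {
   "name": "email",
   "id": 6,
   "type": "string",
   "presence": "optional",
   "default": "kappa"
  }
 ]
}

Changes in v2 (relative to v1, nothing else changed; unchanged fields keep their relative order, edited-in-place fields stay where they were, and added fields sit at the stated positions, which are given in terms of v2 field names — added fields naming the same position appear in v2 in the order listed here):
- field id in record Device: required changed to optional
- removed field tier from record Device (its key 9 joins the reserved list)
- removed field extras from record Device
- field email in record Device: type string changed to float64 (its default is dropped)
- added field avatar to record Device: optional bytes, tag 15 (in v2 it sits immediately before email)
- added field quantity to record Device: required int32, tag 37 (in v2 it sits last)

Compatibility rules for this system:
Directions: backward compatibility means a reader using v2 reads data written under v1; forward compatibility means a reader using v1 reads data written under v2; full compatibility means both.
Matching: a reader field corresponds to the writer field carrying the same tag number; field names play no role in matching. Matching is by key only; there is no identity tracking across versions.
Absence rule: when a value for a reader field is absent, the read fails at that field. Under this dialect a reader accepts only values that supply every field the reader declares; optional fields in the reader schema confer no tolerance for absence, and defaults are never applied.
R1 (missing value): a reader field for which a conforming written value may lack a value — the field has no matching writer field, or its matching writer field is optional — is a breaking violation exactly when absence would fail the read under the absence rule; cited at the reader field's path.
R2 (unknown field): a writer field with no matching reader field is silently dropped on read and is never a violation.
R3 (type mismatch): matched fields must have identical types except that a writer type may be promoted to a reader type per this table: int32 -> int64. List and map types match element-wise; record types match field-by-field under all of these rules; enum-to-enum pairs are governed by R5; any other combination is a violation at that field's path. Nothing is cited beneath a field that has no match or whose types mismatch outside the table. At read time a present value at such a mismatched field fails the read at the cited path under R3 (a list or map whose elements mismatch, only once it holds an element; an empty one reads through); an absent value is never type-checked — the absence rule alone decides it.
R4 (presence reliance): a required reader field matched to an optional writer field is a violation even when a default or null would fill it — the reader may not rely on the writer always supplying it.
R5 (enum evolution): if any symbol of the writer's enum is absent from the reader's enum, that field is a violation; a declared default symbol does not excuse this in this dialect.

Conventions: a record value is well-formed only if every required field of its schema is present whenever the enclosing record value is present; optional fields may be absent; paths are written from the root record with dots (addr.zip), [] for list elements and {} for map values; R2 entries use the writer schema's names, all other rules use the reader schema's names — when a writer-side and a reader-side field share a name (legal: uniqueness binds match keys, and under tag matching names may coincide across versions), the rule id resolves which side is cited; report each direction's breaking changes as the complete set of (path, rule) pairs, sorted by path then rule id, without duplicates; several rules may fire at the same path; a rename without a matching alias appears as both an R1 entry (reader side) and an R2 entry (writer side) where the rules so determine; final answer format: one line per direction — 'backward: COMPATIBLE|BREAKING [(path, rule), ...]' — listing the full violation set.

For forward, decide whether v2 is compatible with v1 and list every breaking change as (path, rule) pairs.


forward: BREAKING [(email, R1), (email, R3), (extras, R1), (id, R1), (id, R4), (tier, R1)]

in Device below, arrows point writer -> reader
forward on Device — v1 reading data written by v2:
  tier has no writer counterpart
  extras has no writer counterpart
  writer optional, int32 -> int32: reader id maps from writer id
  writer optional, float64 -> string: reader email maps from writer email
  writer avatar: unknown to reader
  writer quantity: unknown to reader
  rule R1 violated at email
  rule R3 violated at email
  rule R1 violated at extras
  rule R1 violated at id
  rule R4 violated at id
  rule R1 violated at tier
  forward on Device therefore BREAKING (6)
checking off the Device differences that do not matter here:
  removed field tier from record Device (its key 9 joins the reserved list) -> matters only for Device's backward compatibility — outside the asked direction
  removed field extras from record Device -> matters only for Device's backward compatibility — outside the asked direction
  added field avatar to record Device: optional bytes, tag 15 (in v2 it sits immediately before email) -> matters only for Device's backward compatibility — outside the asked direction
  added field quantity to record Device: required int32, tag 37 (in v2 it sits last) -> matters only for Device's backward compatibility — outside the asked direction


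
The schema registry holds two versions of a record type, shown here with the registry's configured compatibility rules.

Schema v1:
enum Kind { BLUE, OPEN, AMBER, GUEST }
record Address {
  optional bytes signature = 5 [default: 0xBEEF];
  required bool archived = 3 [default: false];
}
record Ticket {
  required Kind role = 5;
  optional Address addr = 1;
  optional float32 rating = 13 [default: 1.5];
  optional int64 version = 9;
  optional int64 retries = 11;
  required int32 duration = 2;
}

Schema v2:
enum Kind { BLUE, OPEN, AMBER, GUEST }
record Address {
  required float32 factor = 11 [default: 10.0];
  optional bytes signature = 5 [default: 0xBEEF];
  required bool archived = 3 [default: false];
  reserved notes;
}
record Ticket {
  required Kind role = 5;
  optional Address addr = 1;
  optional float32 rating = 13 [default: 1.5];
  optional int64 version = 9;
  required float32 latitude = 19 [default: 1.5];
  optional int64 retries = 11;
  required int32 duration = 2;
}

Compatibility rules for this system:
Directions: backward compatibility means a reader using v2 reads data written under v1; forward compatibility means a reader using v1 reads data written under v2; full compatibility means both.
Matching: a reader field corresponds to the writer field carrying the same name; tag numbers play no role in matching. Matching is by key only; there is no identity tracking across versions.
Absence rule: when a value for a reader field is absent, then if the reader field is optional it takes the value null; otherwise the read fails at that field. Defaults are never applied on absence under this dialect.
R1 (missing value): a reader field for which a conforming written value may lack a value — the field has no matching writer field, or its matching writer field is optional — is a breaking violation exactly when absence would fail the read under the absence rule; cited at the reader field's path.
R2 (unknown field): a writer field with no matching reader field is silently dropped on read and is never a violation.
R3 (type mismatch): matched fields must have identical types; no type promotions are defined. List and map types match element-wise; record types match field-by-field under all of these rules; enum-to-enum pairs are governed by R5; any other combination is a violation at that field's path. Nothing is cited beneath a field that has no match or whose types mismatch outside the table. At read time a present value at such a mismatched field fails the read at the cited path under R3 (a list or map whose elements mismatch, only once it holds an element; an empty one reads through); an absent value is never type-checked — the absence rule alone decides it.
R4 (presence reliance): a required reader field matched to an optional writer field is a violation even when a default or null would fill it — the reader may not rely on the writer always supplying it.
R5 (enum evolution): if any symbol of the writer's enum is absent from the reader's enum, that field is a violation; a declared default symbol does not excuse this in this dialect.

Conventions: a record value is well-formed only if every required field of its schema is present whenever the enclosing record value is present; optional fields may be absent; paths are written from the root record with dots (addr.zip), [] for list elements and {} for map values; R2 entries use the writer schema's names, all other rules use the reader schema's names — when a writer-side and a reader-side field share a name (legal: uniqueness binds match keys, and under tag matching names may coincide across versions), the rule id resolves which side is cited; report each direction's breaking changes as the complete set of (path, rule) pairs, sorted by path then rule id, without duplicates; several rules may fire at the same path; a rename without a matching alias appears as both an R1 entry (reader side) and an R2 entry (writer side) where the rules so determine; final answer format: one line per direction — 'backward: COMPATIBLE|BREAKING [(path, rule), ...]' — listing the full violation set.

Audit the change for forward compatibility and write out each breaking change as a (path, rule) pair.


forward: COMPATIBLE []

in Ticket below, arrows point writer -> reader
forward on Ticket — v1 reading data written by v2:
  role: paired with writer role (Kind -> Kind; writer required)
  addr: paired with writer addr (Address -> Address; writer optional)
  rating: paired with writer rating (float32 -> float32; writer optional)
  version: paired with writer version (int64 -> int64; writer optional)
  retries: paired with writer retries (int64 -> int64; writer optional)
  duration: paired with writer duration (int32 -> int32; writer required)
  writer field latitude has no reader counterpart
  addr.signature: paired with writer addr.signature (bytes -> bytes; writer optional)
  addr.archived: paired with writer addr.archived (bool -> bool; writer required)
  writer field addr.factor has no reader counterpart
  => no violations; forward on Ticket: COMPATIBLE
checking off the Ticket differences that do not matter here:
  added field factor to record Address: required float32, tag 11, default 10.0 (in v2 it sits immediately before signature) -> affects backward compatibility only, which is not asked
  added field latitude to record Ticket: required float32, tag 19, default 1.5 (in v2 it sits immediately before retries) -> affects backward compatibility only, which is not asked


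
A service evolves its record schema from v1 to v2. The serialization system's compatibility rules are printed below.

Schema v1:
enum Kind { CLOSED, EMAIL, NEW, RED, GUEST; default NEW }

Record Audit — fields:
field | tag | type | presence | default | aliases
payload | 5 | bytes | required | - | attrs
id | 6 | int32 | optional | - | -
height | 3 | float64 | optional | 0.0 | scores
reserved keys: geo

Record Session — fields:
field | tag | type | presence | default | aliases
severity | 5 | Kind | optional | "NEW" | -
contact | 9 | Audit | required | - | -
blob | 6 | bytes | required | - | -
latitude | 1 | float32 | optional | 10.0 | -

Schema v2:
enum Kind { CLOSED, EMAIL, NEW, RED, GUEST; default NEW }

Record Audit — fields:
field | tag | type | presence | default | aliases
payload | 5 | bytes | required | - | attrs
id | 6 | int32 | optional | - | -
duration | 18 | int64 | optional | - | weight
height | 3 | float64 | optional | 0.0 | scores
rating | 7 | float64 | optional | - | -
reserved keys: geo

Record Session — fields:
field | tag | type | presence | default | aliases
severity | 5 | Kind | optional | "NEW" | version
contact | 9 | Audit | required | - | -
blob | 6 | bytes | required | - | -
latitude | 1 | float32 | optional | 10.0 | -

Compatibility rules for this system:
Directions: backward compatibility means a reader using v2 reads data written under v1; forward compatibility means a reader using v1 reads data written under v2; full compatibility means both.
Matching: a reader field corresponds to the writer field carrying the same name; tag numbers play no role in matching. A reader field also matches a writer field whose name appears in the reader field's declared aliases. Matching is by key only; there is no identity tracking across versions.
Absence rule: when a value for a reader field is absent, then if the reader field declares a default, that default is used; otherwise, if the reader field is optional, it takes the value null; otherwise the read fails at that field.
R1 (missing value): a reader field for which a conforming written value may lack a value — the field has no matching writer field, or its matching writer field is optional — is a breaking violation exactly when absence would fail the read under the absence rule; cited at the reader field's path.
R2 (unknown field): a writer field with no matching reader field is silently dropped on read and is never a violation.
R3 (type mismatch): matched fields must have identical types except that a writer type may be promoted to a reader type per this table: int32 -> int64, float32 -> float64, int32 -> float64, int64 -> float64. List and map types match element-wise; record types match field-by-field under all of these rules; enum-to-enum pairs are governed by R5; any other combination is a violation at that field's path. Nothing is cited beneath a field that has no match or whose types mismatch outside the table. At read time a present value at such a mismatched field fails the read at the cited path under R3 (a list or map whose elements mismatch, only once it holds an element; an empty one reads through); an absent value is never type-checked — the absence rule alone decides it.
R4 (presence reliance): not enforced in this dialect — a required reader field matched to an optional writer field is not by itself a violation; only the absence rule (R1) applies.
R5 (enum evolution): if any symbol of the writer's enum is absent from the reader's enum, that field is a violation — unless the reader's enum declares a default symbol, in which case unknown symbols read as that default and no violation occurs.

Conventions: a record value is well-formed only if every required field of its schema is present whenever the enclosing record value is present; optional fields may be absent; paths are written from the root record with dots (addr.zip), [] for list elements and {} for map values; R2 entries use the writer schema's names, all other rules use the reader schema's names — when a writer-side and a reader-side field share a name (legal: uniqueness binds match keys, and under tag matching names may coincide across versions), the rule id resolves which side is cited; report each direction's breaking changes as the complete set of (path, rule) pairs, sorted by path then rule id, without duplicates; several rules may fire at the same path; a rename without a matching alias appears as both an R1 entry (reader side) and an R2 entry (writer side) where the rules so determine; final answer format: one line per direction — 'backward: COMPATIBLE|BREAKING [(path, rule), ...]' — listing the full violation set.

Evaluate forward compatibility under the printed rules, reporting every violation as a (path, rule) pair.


forward: COMPATIBLE []

the writer's type comes first in each Session pair
forward on Session — v1 reading data written by v2:
  severity: paired with writer severity (Kind -> Kind; writer optional)
  contact: paired with writer contact (Audit -> Audit; writer required)
  blob: paired with writer blob (bytes -> bytes; writer required)
  latitude: paired with writer latitude (float32 -> float32; writer optional)
  contact.payload: paired with writer contact.payload (bytes -> bytes; writer required)
  contact.id: paired with writer contact.id (int32 -> int32; writer optional)
  contact.height: paired with writer contact.height (float64 -> float64; writer optional)
  writer field contact.duration has no reader counterpart
  writer field contact.rating has no reader counterpart
  => forward verdict for Session: COMPATIBLE, no violations
the other Session changes do not affect what is asked:
  added field rating to record Audit: optional float64, tag 7 (in v2 it sits last) -> triggers nothing under Session's printed rules — same verdict
  added field duration to record Audit: optional int64, tag 18 (in v2 it sits immediately before height) -> triggers nothing under Session's printed rules — same verdict


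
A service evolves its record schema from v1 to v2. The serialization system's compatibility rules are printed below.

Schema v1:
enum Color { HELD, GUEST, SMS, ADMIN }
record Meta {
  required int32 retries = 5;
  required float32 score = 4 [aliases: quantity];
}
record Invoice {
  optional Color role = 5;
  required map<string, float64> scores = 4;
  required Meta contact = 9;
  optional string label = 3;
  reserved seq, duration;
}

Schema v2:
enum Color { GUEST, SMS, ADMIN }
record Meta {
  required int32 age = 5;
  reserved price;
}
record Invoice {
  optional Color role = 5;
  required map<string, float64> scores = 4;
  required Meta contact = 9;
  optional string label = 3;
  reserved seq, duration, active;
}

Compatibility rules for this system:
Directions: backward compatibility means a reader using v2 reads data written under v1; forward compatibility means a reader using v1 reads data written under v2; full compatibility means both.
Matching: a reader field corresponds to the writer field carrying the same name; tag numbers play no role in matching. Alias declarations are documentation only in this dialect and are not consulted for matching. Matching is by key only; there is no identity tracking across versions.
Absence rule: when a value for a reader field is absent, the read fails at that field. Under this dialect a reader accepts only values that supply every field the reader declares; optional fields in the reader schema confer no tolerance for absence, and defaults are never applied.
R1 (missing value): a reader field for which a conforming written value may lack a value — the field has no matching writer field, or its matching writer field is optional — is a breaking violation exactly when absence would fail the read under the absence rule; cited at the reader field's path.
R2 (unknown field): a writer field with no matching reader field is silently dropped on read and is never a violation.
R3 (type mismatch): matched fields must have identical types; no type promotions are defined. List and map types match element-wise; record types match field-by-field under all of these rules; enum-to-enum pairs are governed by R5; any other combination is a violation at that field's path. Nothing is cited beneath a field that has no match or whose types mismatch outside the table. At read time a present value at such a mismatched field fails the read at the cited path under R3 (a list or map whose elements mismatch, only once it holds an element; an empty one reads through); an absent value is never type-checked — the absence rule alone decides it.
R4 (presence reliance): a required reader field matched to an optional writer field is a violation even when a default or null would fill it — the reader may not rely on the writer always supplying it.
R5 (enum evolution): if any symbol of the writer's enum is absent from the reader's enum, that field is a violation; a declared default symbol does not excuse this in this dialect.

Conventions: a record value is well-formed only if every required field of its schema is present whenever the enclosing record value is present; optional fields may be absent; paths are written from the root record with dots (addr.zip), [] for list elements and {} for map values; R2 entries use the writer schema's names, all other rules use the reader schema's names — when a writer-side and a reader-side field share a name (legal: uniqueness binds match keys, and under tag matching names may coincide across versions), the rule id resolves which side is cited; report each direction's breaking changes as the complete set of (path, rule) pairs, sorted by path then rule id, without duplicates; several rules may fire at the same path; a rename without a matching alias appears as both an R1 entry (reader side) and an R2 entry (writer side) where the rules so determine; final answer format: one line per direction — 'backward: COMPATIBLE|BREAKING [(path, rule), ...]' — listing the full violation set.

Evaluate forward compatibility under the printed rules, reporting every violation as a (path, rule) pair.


the writer's type comes first in each Invoice pair
forward pass over Invoice, reader schema v1, writer schema v2:
  writer optional, Color -> Color: reader role maps from writer role
  writer required, map<string, float64> -> map<string, float64>: reader scores maps from writer scores
  writer required, Meta -> Meta: reader contact maps from writer contact
  writer optional, string -> string: reader label maps from writer label
  contact.retries: no writer match
  contact.score: no writer match
  contact.age (writer side), unknown to reader
  violation R1 at contact.retries
  violation R1 at contact.score
  violation R1 at label
  violation R1 at role
  => forward: BREAKING (4)
checking off the Invoice differences that do not matter here:
  enum Color (field role in record Invoice): symbol HELD removed -> fires only in the backward direction of Invoice, which is not asked here

forward: BREAKING [(contact.retries, R1), (contact.score, R1), (label, R1), (role, R1)]


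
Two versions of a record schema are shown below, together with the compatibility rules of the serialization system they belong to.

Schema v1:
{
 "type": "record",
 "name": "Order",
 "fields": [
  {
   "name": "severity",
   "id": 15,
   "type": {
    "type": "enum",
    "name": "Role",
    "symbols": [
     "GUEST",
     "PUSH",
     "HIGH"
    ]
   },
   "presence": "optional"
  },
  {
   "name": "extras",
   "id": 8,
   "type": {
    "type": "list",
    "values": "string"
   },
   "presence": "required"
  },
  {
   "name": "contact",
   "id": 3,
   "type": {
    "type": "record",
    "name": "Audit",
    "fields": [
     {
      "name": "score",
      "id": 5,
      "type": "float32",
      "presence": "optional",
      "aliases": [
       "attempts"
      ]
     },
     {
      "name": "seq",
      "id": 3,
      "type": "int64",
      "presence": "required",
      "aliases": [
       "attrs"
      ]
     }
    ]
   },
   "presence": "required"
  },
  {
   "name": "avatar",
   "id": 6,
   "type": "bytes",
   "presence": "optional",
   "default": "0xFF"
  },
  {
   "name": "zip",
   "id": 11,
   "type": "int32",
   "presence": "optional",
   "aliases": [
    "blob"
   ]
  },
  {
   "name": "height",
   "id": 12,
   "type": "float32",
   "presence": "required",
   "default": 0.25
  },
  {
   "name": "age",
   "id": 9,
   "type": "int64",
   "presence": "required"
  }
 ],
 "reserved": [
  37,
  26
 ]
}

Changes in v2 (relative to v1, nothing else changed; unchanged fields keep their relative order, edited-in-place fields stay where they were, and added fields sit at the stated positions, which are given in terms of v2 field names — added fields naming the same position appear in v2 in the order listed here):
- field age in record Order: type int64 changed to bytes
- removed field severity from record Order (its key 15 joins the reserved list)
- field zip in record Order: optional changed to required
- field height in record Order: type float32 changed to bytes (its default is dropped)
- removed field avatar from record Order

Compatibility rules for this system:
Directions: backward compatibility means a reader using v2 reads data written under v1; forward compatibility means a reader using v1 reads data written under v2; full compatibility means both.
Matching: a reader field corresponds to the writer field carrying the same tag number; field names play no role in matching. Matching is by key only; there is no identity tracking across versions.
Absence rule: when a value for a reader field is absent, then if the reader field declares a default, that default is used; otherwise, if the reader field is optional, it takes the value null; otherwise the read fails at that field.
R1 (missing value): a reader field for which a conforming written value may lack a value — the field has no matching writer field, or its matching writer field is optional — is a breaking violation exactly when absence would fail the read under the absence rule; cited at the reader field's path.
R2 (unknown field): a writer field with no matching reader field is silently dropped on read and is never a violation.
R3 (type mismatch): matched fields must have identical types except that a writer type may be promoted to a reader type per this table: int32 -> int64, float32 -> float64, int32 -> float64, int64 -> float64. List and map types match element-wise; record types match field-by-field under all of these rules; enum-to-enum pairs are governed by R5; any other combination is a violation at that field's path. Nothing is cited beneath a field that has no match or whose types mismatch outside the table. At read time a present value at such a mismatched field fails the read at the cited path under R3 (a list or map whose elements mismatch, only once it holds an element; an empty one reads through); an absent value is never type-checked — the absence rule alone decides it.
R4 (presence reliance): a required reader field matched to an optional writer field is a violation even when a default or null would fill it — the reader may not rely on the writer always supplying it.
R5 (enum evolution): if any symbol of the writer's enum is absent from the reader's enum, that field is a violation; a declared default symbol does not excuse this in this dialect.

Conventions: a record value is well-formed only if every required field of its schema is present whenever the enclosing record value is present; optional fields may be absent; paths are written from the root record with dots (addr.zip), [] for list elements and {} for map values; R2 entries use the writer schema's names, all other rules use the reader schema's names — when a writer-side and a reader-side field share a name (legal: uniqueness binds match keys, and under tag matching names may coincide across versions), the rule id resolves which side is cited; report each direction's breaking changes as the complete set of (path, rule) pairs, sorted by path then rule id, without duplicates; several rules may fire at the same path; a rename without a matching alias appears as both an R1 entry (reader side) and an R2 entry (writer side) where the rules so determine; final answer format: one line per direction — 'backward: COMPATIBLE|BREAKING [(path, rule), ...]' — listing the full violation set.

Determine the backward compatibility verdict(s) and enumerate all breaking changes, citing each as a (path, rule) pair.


backward: BREAKING [(age, R3), (height, R3), (zip, R1), (zip, R4)]

in Order below, arrows point writer -> reader
backward analysis of Order with v2 as reader and v1 as writer:
  extras: paired with writer extras (list<string> -> list<string>; writer required)
  contact: paired with writer contact (Audit -> Audit; writer required)
  zip: paired with writer zip (int32 -> int32; writer optional)
  height: paired with writer height (float32 -> bytes; writer required)
  age: paired with writer age (int64 -> bytes; writer required)
  severity (writer side), unknown to reader
  avatar (writer side), unknown to reader
  contact.score: paired with writer contact.score (float32 -> float32; writer optional)
  contact.seq: paired with writer contact.seq (int64 -> int64; writer required)
  violation R3 at age
  violation R3 at height
  violation R1 at zip
  violation R4 at zip
  => backward: BREAKING (4)
the rest of the Order diff is inert for this question:
  removed field severity from record Order (its key 15 joins the reserved list) -> triggers nothing under Order's printed rules — same verdict
  removed field avatar from record Order -> triggers nothing under Order's printed rules — same verdict
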